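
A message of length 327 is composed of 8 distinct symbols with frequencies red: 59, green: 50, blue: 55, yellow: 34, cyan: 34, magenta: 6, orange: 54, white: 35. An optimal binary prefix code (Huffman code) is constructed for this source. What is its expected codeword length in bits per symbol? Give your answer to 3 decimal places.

Probabilities are the counts divided by 327.
Repeatedly combine the two least-probable nodes; the expected code length is the sum of the merged weights.
merge 2/109 + 34/327 → 40/327
merge 34/327 + 35/327 → 23/109
merge 40/327 + 50/327 → 30/109
merge 18/109 + 55/327 → 1/3
merge 59/327 + 23/109 → 128/327
merge 30/109 + 1/3 → 199/327
merge 128/327 + 199/327 → 1
L = 40/327 + 23/109 + 30/109 + 1/3 + 128/327 + 199/327 + 1 = 962/327 ≈ 2.942 bits/symbol.

2.942 bits/symbol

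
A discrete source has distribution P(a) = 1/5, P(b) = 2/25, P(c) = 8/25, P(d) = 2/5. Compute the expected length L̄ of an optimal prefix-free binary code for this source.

Repeatedly combine the two least-probable nodes; the expected code length is the sum of the merged weights.
merge 2/25 + 1/5 → 7/25
merge 7/25 + 8/25 → 3/5
merge 2/5 + 3/5 → 1
L = 7/25 + 3/5 + 1 = 47/25 = 1.88 bits/symbol.

1.88 bits/symbol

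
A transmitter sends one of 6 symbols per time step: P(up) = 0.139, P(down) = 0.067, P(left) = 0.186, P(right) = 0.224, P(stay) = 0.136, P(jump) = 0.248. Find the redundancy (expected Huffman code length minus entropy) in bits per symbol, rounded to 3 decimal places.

0.046 bits

Entropy H = −Σ p log₂ p ≈ 2.4822 bits.
Huffman merges: 67/1000+17/125→203/1000; 139/1000+93/500→13/40; 203/1000+28/125→427/1000; 31/125+13/40→573/1000; 427/1000+573/1000→1. L = 316/125 ≈ 2.5280.
L − H = 2.5280 − 2.4822 = 0.046 bits.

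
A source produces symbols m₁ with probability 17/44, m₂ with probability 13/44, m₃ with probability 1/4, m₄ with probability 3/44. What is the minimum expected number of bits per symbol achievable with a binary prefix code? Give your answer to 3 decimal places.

Repeatedly combine the two least-probable nodes; the expected code length is the sum of the merged weights.
merge 3/44 + 1/4 → 7/22
merge 13/44 + 7/22 → 27/44
merge 17/44 + 27/44 → 1
L = 7/22 + 27/44 + 1 = 85/44 ≈ 1.932 bits/symbol.

1.932 bits/symbol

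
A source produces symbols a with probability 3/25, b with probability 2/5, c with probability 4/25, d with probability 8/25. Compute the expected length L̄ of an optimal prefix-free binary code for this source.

1.88 bits/symbol

Repeatedly combine the two least-probable nodes; the expected code length is the sum of the merged weights.
merge 3/25 + 4/25 → 7/25
merge 7/25 + 8/25 → 3/5
merge 2/5 + 3/5 → 1
L = 7/25 + 3/5 + 1 = 47/25 = 1.88 bits/symbol.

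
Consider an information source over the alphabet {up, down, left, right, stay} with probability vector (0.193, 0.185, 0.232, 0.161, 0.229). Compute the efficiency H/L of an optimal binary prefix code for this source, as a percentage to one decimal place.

Entropy H = −Σ p log₂ p ≈ 2.3086 bits.
Huffman merges: 161/1000+37/200→173/500; 193/1000+229/1000→211/500; 29/125+173/500→289/500; 211/500+289/500→1. L = 1173/500 ≈ 2.3460.
Efficiency = H/L = 2.3086/2.3460 = 98.4%.

98.4%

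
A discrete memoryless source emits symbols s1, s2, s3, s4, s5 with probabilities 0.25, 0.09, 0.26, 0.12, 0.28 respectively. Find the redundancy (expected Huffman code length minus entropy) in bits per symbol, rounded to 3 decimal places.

0.011 bits

Entropy H = −Σ p log₂ p ≈ 2.1992 bits.
Huffman merges: 9/100+3/25→21/100; 21/100+1/4→23/50; 13/50+7/25→27/50; 23/50+27/50→1. L = 221/100 ≈ 2.2100.
L − H = 2.2100 − 2.1992 = 0.011 bits.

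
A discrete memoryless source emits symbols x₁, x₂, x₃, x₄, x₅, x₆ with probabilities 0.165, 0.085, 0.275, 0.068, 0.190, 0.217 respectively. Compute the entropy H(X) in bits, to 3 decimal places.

2.441 bits

H = −Σ pᵢ log₂ pᵢ.
−0.165·log₂(0.165) = 0.4289
−0.085·log₂(0.085) = 0.3023
−0.275·log₂(0.275) = 0.5122
−0.068·log₂(0.068) = 0.2637
−0.190·log₂(0.190) = 0.4552
−0.217·log₂(0.217) = 0.4783
Sum ≈ 2.4407 → 2.441 bits.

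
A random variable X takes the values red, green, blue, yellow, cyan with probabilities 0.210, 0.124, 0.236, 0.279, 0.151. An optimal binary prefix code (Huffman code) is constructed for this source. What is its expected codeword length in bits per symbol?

Repeatedly combine the two least-probable nodes; the expected code length is the sum of the merged weights.
merge 31/250 + 151/1000 → 11/40
merge 21/100 + 59/250 → 223/500
merge 11/40 + 279/1000 → 277/500
merge 223/500 + 277/500 → 1
L = 11/40 + 223/500 + 277/500 + 1 = 91/40 = 2.275 bits/symbol.

2.275 bits/symbol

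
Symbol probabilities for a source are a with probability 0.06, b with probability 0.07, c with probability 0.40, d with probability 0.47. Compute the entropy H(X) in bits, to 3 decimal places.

1.553 bits

H = −Σ pᵢ log₂ pᵢ.
−0.06·log₂(0.06) = 0.2435
−0.07·log₂(0.07) = 0.2686
−0.40·log₂(0.40) = 0.5288
−0.47·log₂(0.47) = 0.5120
Sum ≈ 1.5528 → 1.553 bits.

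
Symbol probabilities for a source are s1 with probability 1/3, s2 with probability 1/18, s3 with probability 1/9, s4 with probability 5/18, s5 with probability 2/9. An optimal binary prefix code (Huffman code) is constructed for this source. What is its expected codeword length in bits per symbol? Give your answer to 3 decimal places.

2.167 bits/symbol

Repeatedly combine the two least-probable nodes; the expected code length is the sum of the merged weights.
merge 1/18 + 1/9 → 1/6
merge 1/6 + 2/9 → 7/18
merge 5/18 + 1/3 → 11/18
merge 7/18 + 11/18 → 1
L = 1/6 + 7/18 + 11/18 + 1 = 13/6 ≈ 2.167 bits/symbol.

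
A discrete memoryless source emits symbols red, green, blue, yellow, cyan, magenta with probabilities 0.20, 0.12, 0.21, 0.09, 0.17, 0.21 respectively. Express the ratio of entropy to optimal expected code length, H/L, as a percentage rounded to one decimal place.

97.8%

Entropy H = −Σ p log₂ p ≈ 2.5243 bits.
Huffman merges: 9/100+3/25→21/100; 17/100+1/5→37/100; 21/100+21/100→21/50; 21/100+37/100→29/50; 21/50+29/50→1. L = 129/50 ≈ 2.5800.
Efficiency = H/L = 2.5243/2.5800 = 97.8%.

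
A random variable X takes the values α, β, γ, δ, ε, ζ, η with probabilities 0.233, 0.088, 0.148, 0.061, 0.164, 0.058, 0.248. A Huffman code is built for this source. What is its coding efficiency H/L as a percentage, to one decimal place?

Entropy H = −Σ p log₂ p ≈ 2.6172 bits.
Huffman merges: 29/500+61/1000→119/1000; 11/125+119/1000→207/1000; 37/250+41/250→39/125; 207/1000+233/1000→11/25; 31/125+39/125→14/25; 11/25+14/25→1. L = 1319/500 ≈ 2.6380.
Efficiency = H/L = 2.6172/2.6380 = 99.2%.

99.2%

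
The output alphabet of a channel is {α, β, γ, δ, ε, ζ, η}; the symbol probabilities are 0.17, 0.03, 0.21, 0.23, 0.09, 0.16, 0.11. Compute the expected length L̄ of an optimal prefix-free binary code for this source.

Repeatedly combine the two least-probable nodes; the expected code length is the sum of the merged weights.
merge 3/100 + 9/100 → 3/25
merge 11/100 + 3/25 → 23/100
merge 4/25 + 17/100 → 33/100
merge 21/100 + 23/100 → 11/25
merge 23/100 + 33/100 → 14/25
merge 11/25 + 14/25 → 1
L = 3/25 + 23/100 + 33/100 + 11/25 + 14/25 + 1 = 67/25 = 2.68 bits/symbol.

2.68 bits/symbol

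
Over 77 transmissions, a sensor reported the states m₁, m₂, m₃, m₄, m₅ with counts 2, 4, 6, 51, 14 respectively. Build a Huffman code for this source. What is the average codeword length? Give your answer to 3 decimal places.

Probabilities are the counts divided by 77.
Repeatedly combine the two least-probable nodes; the expected code length is the sum of the merged weights.
merge 2/77 + 4/77 → 6/77
merge 6/77 + 6/77 → 12/77
merge 12/77 + 2/11 → 26/77
merge 26/77 + 51/77 → 1
L = 6/77 + 12/77 + 26/77 + 1 = 11/7 ≈ 1.571 bits/symbol.

1.571 bits/symbol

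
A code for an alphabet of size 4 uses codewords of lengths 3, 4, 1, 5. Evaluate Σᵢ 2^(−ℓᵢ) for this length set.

0.71875

With common denominator 2^5 = 32: Σ 2^(−ℓᵢ) = 4/32 + 2/32 + 16/32 + 1/32 = 23/32 = 0.71875.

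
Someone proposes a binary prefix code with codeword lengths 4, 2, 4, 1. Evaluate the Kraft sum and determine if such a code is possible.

With common denominator 2^4 = 16: Σ 2^(−ℓᵢ) = 1/16 + 4/16 + 1/16 + 8/16 = 14/16 = 0.875.
Kraft's inequality requires Σ ≤ 1; here Σ = 0.875 ≤ 1, so such a prefix code exists.

0.875; yes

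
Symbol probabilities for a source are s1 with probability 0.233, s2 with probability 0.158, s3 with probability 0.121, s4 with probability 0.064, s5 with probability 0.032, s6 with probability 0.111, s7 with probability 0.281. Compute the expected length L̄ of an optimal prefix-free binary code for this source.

2.582 bits/symbol

Repeatedly combine the two least-probable nodes; the expected code length is the sum of the merged weights.
merge 4/125 + 8/125 → 12/125
merge 12/125 + 111/1000 → 207/1000
merge 121/1000 + 79/500 → 279/1000
merge 207/1000 + 233/1000 → 11/25
merge 279/1000 + 281/1000 → 14/25
merge 11/25 + 14/25 → 1
L = 12/125 + 207/1000 + 279/1000 + 11/25 + 14/25 + 1 = 1291/500 = 2.582 bits/symbol.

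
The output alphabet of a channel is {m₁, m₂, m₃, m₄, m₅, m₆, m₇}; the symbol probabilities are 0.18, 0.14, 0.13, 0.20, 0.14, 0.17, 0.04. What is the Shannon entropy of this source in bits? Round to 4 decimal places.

H = −Σ pᵢ log₂ pᵢ.
−0.18·log₂(0.18) = 0.4453
−0.14·log₂(0.14) = 0.3971
−0.13·log₂(0.13) = 0.3826
−0.20·log₂(0.20) = 0.4644
−0.14·log₂(0.14) = 0.3971
−0.17·log₂(0.17) = 0.4346
−0.04·log₂(0.04) = 0.1858
Sum ≈ 2.7069 → 2.7069 bits.

2.7069 bits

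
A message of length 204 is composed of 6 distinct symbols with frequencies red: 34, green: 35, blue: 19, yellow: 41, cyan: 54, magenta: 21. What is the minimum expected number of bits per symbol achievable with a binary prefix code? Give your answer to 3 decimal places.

2.534 bits/symbol

Probabilities are the counts divided by 204.
Repeatedly combine the two least-probable nodes; the expected code length is the sum of the merged weights.
merge 19/204 + 7/68 → 10/51
merge 1/6 + 35/204 → 23/68
merge 10/51 + 41/204 → 27/68
merge 9/34 + 23/68 → 41/68
merge 27/68 + 41/68 → 1
L = 10/51 + 23/68 + 27/68 + 41/68 + 1 = 517/204 ≈ 2.534 bits/symbol.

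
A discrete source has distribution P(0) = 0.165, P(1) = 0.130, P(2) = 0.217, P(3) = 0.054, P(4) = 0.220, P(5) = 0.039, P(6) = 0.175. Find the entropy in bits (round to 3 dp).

H = −Σ pᵢ log₂ pᵢ.
−0.165·log₂(0.165) = 0.4289
−0.130·log₂(0.130) = 0.3826
−0.217·log₂(0.217) = 0.4783
−0.054·log₂(0.054) = 0.2274
−0.220·log₂(0.220) = 0.4806
−0.039·log₂(0.039) = 0.1825
−0.175·log₂(0.175) = 0.4401
Sum ≈ 2.6204 → 2.620 bits.

2.620 bits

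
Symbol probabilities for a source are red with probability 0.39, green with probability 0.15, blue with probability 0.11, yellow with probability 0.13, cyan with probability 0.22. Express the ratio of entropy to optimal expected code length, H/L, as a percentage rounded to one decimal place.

Entropy H = −Σ p log₂ p ≈ 2.1538 bits.
Huffman merges: 11/100+13/100→6/25; 3/20+11/50→37/100; 6/25+37/100→61/100; 39/100+61/100→1. L = 111/50 ≈ 2.2200.
Efficiency = H/L = 2.1538/2.2200 = 97.0%.

97.0%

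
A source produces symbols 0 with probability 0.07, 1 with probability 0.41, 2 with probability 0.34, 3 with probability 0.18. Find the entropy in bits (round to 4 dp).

1.7704 bits

H = −Σ pᵢ log₂ pᵢ.
−0.07·log₂(0.07) = 0.2686
−0.41·log₂(0.41) = 0.5274
−0.34·log₂(0.34) = 0.5292
−0.18·log₂(0.18) = 0.4453
Sum ≈ 1.7704 → 1.7704 bits.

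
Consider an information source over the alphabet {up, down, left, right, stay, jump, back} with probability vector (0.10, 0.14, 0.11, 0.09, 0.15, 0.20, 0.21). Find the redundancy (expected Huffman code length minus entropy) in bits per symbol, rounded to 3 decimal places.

0.040 bits

Entropy H = −Σ p log₂ p ≈ 2.7400 bits.
Huffman merges: 9/100+1/10→19/100; 11/100+7/50→1/4; 3/20+19/100→17/50; 1/5+21/100→41/100; 1/4+17/50→59/100; 41/100+59/100→1. L = 139/50 ≈ 2.7800.
L − H = 2.7800 − 2.7400 = 0.040 bits.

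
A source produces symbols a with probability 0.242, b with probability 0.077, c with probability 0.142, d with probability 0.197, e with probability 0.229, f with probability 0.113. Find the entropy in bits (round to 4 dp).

2.4842 bits

H = −Σ pᵢ log₂ pᵢ.
−0.242·log₂(0.242) = 0.4954
−0.077·log₂(0.077) = 0.2848
−0.142·log₂(0.142) = 0.3999
−0.197·log₂(0.197) = 0.4617
−0.229·log₂(0.229) = 0.4870
−0.113·log₂(0.113) = 0.3555
Sum ≈ 2.4842 → 2.4842 bits.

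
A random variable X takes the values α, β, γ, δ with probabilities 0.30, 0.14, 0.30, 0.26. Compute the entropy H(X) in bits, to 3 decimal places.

H = −Σ pᵢ log₂ pᵢ.
−0.30·log₂(0.30) = 0.5211
−0.14·log₂(0.14) = 0.3971
−0.30·log₂(0.30) = 0.5211
−0.26·log₂(0.26) = 0.5053
Sum ≈ 1.9446 → 1.945 bits.

1.945 bits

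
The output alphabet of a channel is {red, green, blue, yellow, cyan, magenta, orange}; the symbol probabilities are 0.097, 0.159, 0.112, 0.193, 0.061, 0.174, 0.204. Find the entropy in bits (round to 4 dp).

2.7131 bits

H = −Σ pᵢ log₂ pᵢ.
−0.097·log₂(0.097) = 0.3265
−0.159·log₂(0.159) = 0.4218
−0.112·log₂(0.112) = 0.3537
−0.193·log₂(0.193) = 0.4581
−0.061·log₂(0.061) = 0.2461
−0.174·log₂(0.174) = 0.4390
−0.204·log₂(0.204) = 0.4678
Sum ≈ 2.7131 → 2.7131 bits.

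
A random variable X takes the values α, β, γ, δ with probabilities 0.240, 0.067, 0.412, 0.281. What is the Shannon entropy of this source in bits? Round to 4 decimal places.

H = −Σ pᵢ log₂ pᵢ.
−0.240·log₂(0.240) = 0.4941
−0.067·log₂(0.067) = 0.2613
−0.412·log₂(0.412) = 0.5271
−0.281·log₂(0.281) = 0.5146
Sum ≈ 1.7971 → 1.7971 bits.

1.7971 bits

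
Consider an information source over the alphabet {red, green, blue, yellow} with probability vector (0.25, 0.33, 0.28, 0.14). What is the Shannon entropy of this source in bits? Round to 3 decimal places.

1.939 bits

H = −Σ pᵢ log₂ pᵢ.
−0.25·log₂(0.25) = 0.5000
−0.33·log₂(0.33) = 0.5278
−0.28·log₂(0.28) = 0.5142
−0.14·log₂(0.14) = 0.3971
Sum ≈ 1.9392 → 1.939 bits.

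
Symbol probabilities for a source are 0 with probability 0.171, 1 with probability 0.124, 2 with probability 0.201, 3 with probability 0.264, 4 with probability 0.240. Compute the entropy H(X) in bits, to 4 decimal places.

2.2758 bits

H = −Σ pᵢ log₂ pᵢ.
−0.171·log₂(0.171) = 0.4357
−0.124·log₂(0.124) = 0.3734
−0.201·log₂(0.201) = 0.4653
−0.264·log₂(0.264) = 0.5072
−0.240·log₂(0.240) = 0.4941
Sum ≈ 2.2758 → 2.2758 bits.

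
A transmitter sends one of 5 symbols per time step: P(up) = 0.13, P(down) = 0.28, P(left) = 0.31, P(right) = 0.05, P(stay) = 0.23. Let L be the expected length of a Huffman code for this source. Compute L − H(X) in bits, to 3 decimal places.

0.056 bits

Entropy H = −Σ p log₂ p ≈ 2.1244 bits.
Huffman merges: 1/20+13/100→9/50; 9/50+23/100→41/100; 7/25+31/100→59/100; 41/100+59/100→1. L = 109/50 ≈ 2.1800.
L − H = 2.1800 − 2.1244 = 0.056 bits.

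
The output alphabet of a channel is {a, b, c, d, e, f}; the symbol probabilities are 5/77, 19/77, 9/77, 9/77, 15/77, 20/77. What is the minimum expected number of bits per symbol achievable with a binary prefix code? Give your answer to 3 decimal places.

Repeatedly combine the two least-probable nodes; the expected code length is the sum of the merged weights.
merge 5/77 + 9/77 → 2/11
merge 9/77 + 2/11 → 23/77
merge 15/77 + 19/77 → 34/77
merge 20/77 + 23/77 → 43/77
merge 34/77 + 43/77 → 1
L = 2/11 + 23/77 + 34/77 + 43/77 + 1 = 191/77 ≈ 2.481 bits/symbol.

2.481 bits/symbol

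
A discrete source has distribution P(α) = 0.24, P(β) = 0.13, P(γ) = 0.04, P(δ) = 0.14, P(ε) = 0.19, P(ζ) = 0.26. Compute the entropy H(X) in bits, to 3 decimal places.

2.420 bits

H = −Σ pᵢ log₂ pᵢ.
−0.24·log₂(0.24) = 0.4941
−0.13·log₂(0.13) = 0.3826
−0.04·log₂(0.04) = 0.1858
−0.14·log₂(0.14) = 0.3971
−0.19·log₂(0.19) = 0.4552
−0.26·log₂(0.26) = 0.5053
Sum ≈ 2.4202 → 2.420 bits.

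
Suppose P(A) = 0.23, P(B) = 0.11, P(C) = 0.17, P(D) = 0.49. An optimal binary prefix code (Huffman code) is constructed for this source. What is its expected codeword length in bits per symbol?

1.79 bits/symbol

Repeatedly combine the two least-probable nodes; the expected code length is the sum of the merged weights.
merge 11/100 + 17/100 → 7/25
merge 23/100 + 7/25 → 51/100
merge 49/100 + 51/100 → 1
L = 7/25 + 51/100 + 1 = 179/100 = 1.79 bits/symbol.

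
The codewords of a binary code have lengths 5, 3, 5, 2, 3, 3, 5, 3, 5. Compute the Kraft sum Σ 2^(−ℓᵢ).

With common denominator 2^5 = 32: Σ 2^(−ℓᵢ) = 1/32 + 4/32 + 1/32 + 8/32 + 4/32 + 4/32 + 1/32 + 4/32 + 1/32 = 28/32 = 0.875.

0.875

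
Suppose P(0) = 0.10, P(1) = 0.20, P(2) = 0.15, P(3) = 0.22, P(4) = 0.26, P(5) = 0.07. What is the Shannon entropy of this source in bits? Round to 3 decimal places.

2.462 bits

H = −Σ pᵢ log₂ pᵢ.
−0.10·log₂(0.10) = 0.3322
−0.20·log₂(0.20) = 0.4644
−0.15·log₂(0.15) = 0.4105
−0.22·log₂(0.22) = 0.4806
−0.26·log₂(0.26) = 0.5053
−0.07·log₂(0.07) = 0.2686
Sum ≈ 2.4615 → 2.462 bits.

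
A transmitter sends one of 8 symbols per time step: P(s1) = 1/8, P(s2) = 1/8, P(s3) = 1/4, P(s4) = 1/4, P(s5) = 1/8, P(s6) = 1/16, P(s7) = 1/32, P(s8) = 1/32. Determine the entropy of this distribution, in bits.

2.6875 bits

Each probability is a power of 1/2, so log₂(1/p) is an integer.
H = Σ p·log₂(1/p) = 1/8·3 + 1/8·3 + 1/4·2 + 1/4·2 + 1/8·3 + 1/16·4 + 1/32·5 + 1/32·5 = 2.6875 bits.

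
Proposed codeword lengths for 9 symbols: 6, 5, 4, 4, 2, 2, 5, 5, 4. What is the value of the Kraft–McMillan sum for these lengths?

0.796875

With common denominator 2^6 = 64: Σ 2^(−ℓᵢ) = 1/64 + 2/64 + 4/64 + 4/64 + 16/64 + 16/64 + 2/64 + 2/64 + 4/64 = 51/64 = 0.796875.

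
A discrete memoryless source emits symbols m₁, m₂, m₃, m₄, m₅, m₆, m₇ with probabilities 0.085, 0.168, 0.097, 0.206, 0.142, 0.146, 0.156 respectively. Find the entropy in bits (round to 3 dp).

2.754 bits

H = −Σ pᵢ log₂ pᵢ.
−0.085·log₂(0.085) = 0.3023
−0.168·log₂(0.168) = 0.4323
−0.097·log₂(0.097) = 0.3265
−0.206·log₂(0.206) = 0.4695
−0.142·log₂(0.142) = 0.3999
−0.146·log₂(0.146) = 0.4053
−0.156·log₂(0.156) = 0.4181
Sum ≈ 2.7540 → 2.754 bits.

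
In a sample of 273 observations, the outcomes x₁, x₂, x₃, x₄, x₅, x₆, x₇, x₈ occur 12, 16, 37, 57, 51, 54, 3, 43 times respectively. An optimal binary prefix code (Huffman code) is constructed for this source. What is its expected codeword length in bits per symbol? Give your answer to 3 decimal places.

Probabilities are the counts divided by 273.
Repeatedly combine the two least-probable nodes; the expected code length is the sum of the merged weights.
merge 1/91 + 4/91 → 5/91
merge 5/91 + 16/273 → 31/273
merge 31/273 + 37/273 → 68/273
merge 43/273 + 17/91 → 94/273
merge 18/91 + 19/91 → 37/91
merge 68/273 + 94/273 → 54/91
merge 37/91 + 54/91 → 1
L = 5/91 + 31/273 + 68/273 + 94/273 + 37/91 + 54/91 + 1 = 58/21 ≈ 2.762 bits/symbol.

2.762 bits/symbol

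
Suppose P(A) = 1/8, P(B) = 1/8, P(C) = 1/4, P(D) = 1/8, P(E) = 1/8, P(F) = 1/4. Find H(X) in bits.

2.5 bits

Each probability is a power of 1/2, so log₂(1/p) is an integer.
H = Σ p·log₂(1/p) = 1/8·3 + 1/8·3 + 1/4·2 + 1/8·3 + 1/8·3 + 1/4·2 = 2.5 bits.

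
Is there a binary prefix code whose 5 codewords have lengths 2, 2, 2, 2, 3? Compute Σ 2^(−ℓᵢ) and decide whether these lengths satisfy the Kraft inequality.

With common denominator 2^3 = 8: Σ 2^(−ℓᵢ) = 2/8 + 2/8 + 2/8 + 2/8 + 1/8 = 9/8 = 1.125.
Kraft's inequality requires Σ ≤ 1; here Σ = 1.125 > 1, so no such prefix code exists.

1.125; no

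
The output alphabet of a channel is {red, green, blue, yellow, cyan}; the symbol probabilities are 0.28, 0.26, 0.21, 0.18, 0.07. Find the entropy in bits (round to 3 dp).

H = −Σ pᵢ log₂ pᵢ.
−0.28·log₂(0.28) = 0.5142
−0.26·log₂(0.26) = 0.5053
−0.21·log₂(0.21) = 0.4728
−0.18·log₂(0.18) = 0.4453
−0.07·log₂(0.07) = 0.2686
Sum ≈ 2.2062 → 2.206 bits.

2.206 bits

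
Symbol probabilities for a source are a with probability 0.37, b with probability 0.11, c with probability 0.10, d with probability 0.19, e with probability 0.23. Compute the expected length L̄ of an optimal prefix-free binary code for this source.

2.21 bits/symbol

Repeatedly combine the two least-probable nodes; the expected code length is the sum of the merged weights.
merge 1/10 + 11/100 → 21/100
merge 19/100 + 21/100 → 2/5
merge 23/100 + 37/100 → 3/5
merge 2/5 + 3/5 → 1
L = 21/100 + 2/5 + 3/5 + 1 = 221/100 = 2.21 bits/symbol.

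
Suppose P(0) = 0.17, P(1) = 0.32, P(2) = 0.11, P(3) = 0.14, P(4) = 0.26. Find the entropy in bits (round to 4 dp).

2.2133 bits

H = −Σ pᵢ log₂ pᵢ.
−0.17·log₂(0.17) = 0.4346
−0.32·log₂(0.32) = 0.5260
−0.11·log₂(0.11) = 0.3503
−0.14·log₂(0.14) = 0.3971
−0.26·log₂(0.26) = 0.5053
Sum ≈ 2.2133 → 2.2133 bits.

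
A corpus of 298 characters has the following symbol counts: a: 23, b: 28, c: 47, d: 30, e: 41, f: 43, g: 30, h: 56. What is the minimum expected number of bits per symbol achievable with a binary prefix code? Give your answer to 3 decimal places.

Probabilities are the counts divided by 298.
Repeatedly combine the two least-probable nodes; the expected code length is the sum of the merged weights.
merge 23/298 + 14/149 → 51/298
merge 15/149 + 15/149 → 30/149
merge 41/298 + 43/298 → 42/149
merge 47/298 + 51/298 → 49/149
merge 28/149 + 30/149 → 58/149
merge 42/149 + 49/149 → 91/149
merge 58/149 + 91/149 → 1
L = 51/298 + 30/149 + 42/149 + 49/149 + 58/149 + 91/149 + 1 = 889/298 ≈ 2.983 bits/symbol.

2.983 bits/symbol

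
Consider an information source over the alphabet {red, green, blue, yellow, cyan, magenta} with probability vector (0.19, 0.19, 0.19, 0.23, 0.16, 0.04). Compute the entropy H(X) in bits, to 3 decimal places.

2.462 bits

H = −Σ pᵢ log₂ pᵢ.
−0.19·log₂(0.19) = 0.4552
−0.19·log₂(0.19) = 0.4552
−0.19·log₂(0.19) = 0.4552
−0.23·log₂(0.23) = 0.4877
−0.16·log₂(0.16) = 0.4230
−0.04·log₂(0.04) = 0.1858
Sum ≈ 2.4621 → 2.462 bits.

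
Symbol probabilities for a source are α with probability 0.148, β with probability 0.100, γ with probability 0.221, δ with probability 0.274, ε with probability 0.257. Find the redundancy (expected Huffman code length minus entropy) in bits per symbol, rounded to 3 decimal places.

Entropy H = −Σ p log₂ p ≈ 2.2370 bits.
Huffman merges: 1/10+37/250→31/125; 221/1000+31/125→469/1000; 257/1000+137/500→531/1000; 469/1000+531/1000→1. L = 281/125 ≈ 2.2480.
L − H = 2.2480 − 2.2370 = 0.011 bits.

0.011 bits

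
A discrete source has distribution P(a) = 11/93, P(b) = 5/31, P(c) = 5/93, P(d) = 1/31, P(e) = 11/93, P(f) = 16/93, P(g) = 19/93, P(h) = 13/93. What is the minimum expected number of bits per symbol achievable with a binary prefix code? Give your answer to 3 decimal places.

2.882 bits/symbol

Repeatedly combine the two least-probable nodes; the expected code length is the sum of the merged weights.
merge 1/31 + 5/93 → 8/93
merge 8/93 + 11/93 → 19/93
merge 11/93 + 13/93 → 8/31
merge 5/31 + 16/93 → 1/3
merge 19/93 + 19/93 → 38/93
merge 8/31 + 1/3 → 55/93
merge 38/93 + 55/93 → 1
L = 8/93 + 19/93 + 8/31 + 1/3 + 38/93 + 55/93 + 1 = 268/93 ≈ 2.882 bits/symbol.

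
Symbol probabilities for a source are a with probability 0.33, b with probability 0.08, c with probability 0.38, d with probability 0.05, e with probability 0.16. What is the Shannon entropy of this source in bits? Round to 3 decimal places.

1.989 bits

H = −Σ pᵢ log₂ pᵢ.
−0.33·log₂(0.33) = 0.5278
−0.08·log₂(0.08) = 0.2915
−0.38·log₂(0.38) = 0.5305
−0.05·log₂(0.05) = 0.2161
−0.16·log₂(0.16) = 0.4230
Sum ≈ 1.9889 → 1.989 bits.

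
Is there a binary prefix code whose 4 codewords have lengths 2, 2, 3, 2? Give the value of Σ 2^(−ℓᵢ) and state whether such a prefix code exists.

With common denominator 2^3 = 8: Σ 2^(−ℓᵢ) = 2/8 + 2/8 + 1/8 + 2/8 = 7/8 = 0.875.
Kraft's inequality requires Σ ≤ 1; here Σ = 0.875 ≤ 1, so such a prefix code exists.

0.875; yes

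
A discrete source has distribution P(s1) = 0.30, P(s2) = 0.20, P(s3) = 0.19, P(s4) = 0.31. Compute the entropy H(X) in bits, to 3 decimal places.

1.964 bits

H = −Σ pᵢ log₂ pᵢ.
−0.30·log₂(0.30) = 0.5211
−0.20·log₂(0.20) = 0.4644
−0.19·log₂(0.19) = 0.4552
−0.31·log₂(0.31) = 0.5238
Sum ≈ 1.9645 → 1.964 bits.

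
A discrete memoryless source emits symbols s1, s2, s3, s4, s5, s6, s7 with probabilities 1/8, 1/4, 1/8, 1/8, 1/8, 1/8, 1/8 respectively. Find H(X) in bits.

Each probability is a power of 1/2, so log₂(1/p) is an integer.
H = Σ p·log₂(1/p) = 1/8·3 + 1/4·2 + 1/8·3 + 1/8·3 + 1/8·3 + 1/8·3 + 1/8·3 = 2.75 bits.

2.75 bits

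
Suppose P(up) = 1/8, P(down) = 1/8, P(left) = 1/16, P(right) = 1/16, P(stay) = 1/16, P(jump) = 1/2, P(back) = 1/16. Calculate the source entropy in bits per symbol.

Each probability is a power of 1/2, so log₂(1/p) is an integer.
H = Σ p·log₂(1/p) = 1/8·3 + 1/8·3 + 1/16·4 + 1/16·4 + 1/16·4 + 1/2·1 + 1/16·4 = 2.25 bits.

2.25 bits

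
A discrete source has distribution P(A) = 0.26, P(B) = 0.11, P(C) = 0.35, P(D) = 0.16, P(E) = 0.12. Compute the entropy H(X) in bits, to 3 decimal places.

H = −Σ pᵢ log₂ pᵢ.
−0.26·log₂(0.26) = 0.5053
−0.11·log₂(0.11) = 0.3503
−0.35·log₂(0.35) = 0.5301
−0.16·log₂(0.16) = 0.4230
−0.12·log₂(0.12) = 0.3671
Sum ≈ 2.1758 → 2.176 bits.

2.176 bits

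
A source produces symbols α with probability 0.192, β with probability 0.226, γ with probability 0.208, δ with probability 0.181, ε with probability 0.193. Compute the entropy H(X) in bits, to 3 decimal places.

H = −Σ pᵢ log₂ pᵢ.
−0.192·log₂(0.192) = 0.4571
−0.226·log₂(0.226) = 0.4849
−0.208·log₂(0.208) = 0.4712
−0.181·log₂(0.181) = 0.4463
−0.193·log₂(0.193) = 0.4581
Sum ≈ 2.3176 → 2.318 bits.

2.318 bits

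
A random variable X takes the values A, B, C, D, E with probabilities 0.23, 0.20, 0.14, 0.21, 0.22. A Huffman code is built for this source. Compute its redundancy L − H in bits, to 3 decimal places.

0.037 bits

Entropy H = −Σ p log₂ p ≈ 2.3026 bits.
Huffman merges: 7/50+1/5→17/50; 21/100+11/50→43/100; 23/100+17/50→57/100; 43/100+57/100→1. L = 117/50 ≈ 2.3400.
L − H = 2.3400 − 2.3026 = 0.037 bits.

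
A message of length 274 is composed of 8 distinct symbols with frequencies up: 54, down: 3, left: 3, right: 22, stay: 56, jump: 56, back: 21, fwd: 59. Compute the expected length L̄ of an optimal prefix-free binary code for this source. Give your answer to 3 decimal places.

Probabilities are the counts divided by 274.
Repeatedly combine the two least-probable nodes; the expected code length is the sum of the merged weights.
merge 3/274 + 3/274 → 3/137
merge 3/137 + 21/274 → 27/274
merge 11/137 + 27/274 → 49/274
merge 49/274 + 27/137 → 103/274
merge 28/137 + 28/137 → 56/137
merge 59/274 + 103/274 → 81/137
merge 56/137 + 81/137 → 1
L = 3/137 + 27/274 + 49/274 + 103/274 + 56/137 + 81/137 + 1 = 733/274 ≈ 2.675 bits/symbol.

2.675 bits/symbol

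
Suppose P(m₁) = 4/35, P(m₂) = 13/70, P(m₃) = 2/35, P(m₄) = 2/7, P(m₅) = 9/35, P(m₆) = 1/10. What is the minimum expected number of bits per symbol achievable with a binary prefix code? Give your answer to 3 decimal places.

2.429 bits/symbol

Repeatedly combine the two least-probable nodes; the expected code length is the sum of the merged weights.
merge 2/35 + 1/10 → 11/70
merge 4/35 + 11/70 → 19/70
merge 13/70 + 9/35 → 31/70
merge 19/70 + 2/7 → 39/70
merge 31/70 + 39/70 → 1
L = 11/70 + 19/70 + 31/70 + 39/70 + 1 = 17/7 ≈ 2.429 bits/symbol.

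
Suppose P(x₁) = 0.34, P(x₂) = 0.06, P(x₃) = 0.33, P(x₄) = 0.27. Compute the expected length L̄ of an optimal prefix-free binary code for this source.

1.99 bits/symbol

Repeatedly combine the two least-probable nodes; the expected code length is the sum of the merged weights.
merge 3/50 + 27/100 → 33/100
merge 33/100 + 33/100 → 33/50
merge 17/50 + 33/50 → 1
L = 33/100 + 33/50 + 1 = 199/100 = 1.99 bits/symbol.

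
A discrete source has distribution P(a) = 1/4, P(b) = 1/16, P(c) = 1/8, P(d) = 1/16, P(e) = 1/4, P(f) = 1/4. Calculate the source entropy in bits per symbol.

2.375 bits

Each probability is a power of 1/2, so log₂(1/p) is an integer.
H = Σ p·log₂(1/p) = 1/4·2 + 1/16·4 + 1/8·3 + 1/16·4 + 1/4·2 + 1/4·2 = 2.375 bits.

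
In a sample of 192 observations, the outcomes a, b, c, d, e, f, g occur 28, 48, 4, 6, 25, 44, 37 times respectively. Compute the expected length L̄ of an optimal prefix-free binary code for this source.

Probabilities are the counts divided by 192.
Repeatedly combine the two least-probable nodes; the expected code length is the sum of the merged weights.
merge 1/48 + 1/32 → 5/96
merge 5/96 + 25/192 → 35/192
merge 7/48 + 35/192 → 21/64
merge 37/192 + 11/48 → 27/64
merge 1/4 + 21/64 → 37/64
merge 27/64 + 37/64 → 1
L = 5/96 + 35/192 + 21/64 + 27/64 + 37/64 + 1 = 41/16 = 2.5625 bits/symbol.

2.5625 bits/symbol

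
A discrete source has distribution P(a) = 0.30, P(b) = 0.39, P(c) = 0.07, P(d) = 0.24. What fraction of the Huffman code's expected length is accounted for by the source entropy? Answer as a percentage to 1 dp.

94.5%

Entropy H = −Σ p log₂ p ≈ 1.8136 bits.
Huffman merges: 7/100+6/25→31/100; 3/10+31/100→61/100; 39/100+61/100→1. L = 48/25 ≈ 1.9200.
Efficiency = H/L = 1.8136/1.9200 = 94.5%.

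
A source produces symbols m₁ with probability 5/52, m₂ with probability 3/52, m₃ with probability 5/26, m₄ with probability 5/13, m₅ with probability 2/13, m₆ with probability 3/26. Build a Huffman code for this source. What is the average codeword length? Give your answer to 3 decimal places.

Repeatedly combine the two least-probable nodes; the expected code length is the sum of the merged weights.
merge 3/52 + 5/52 → 2/13
merge 3/26 + 2/13 → 7/26
merge 2/13 + 5/26 → 9/26
merge 7/26 + 9/26 → 8/13
merge 5/13 + 8/13 → 1
L = 2/13 + 7/26 + 9/26 + 8/13 + 1 = 31/13 ≈ 2.385 bits/symbol.

2.385 bits/symbol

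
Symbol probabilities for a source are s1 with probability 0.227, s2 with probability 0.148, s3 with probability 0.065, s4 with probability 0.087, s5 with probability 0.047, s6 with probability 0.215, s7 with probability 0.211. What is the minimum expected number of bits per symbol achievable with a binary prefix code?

Repeatedly combine the two least-probable nodes; the expected code length is the sum of the merged weights.
merge 47/1000 + 13/200 → 14/125
merge 87/1000 + 14/125 → 199/1000
merge 37/250 + 199/1000 → 347/1000
merge 211/1000 + 43/200 → 213/500
merge 227/1000 + 347/1000 → 287/500
merge 213/500 + 287/500 → 1
L = 14/125 + 199/1000 + 347/1000 + 213/500 + 287/500 + 1 = 1329/500 = 2.658 bits/symbol.

2.658 bits/symbol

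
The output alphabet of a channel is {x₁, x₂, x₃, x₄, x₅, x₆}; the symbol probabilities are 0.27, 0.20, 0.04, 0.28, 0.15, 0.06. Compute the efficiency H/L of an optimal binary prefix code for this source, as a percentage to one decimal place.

Entropy H = −Σ p log₂ p ≈ 2.3285 bits.
Huffman merges: 1/25+3/50→1/10; 1/10+3/20→1/4; 1/5+1/4→9/20; 27/100+7/25→11/20; 9/20+11/20→1. L = 47/20 ≈ 2.3500.
Efficiency = H/L = 2.3285/2.3500 = 99.1%.

99.1%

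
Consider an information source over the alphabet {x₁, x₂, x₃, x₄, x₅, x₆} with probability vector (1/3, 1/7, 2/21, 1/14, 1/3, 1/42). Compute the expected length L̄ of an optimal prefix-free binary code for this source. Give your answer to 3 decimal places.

Repeatedly combine the two least-probable nodes; the expected code length is the sum of the merged weights.
merge 1/42 + 1/14 → 2/21
merge 2/21 + 2/21 → 4/21
merge 1/7 + 4/21 → 1/3
merge 1/3 + 1/3 → 2/3
merge 1/3 + 2/3 → 1
L = 2/21 + 4/21 + 1/3 + 2/3 + 1 = 16/7 ≈ 2.286 bits/symbol.

2.286 bits/symbol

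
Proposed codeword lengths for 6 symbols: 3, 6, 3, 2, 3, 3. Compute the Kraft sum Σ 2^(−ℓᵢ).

With common denominator 2^6 = 64: Σ 2^(−ℓᵢ) = 8/64 + 1/64 + 8/64 + 16/64 + 8/64 + 8/64 = 49/64 = 0.765625.

0.765625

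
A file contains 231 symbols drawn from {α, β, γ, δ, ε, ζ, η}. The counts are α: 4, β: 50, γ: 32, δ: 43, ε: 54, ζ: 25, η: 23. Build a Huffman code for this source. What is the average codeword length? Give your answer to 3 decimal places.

Probabilities are the counts divided by 231.
Repeatedly combine the two least-probable nodes; the expected code length is the sum of the merged weights.
merge 4/231 + 23/231 → 9/77
merge 25/231 + 9/77 → 52/231
merge 32/231 + 43/231 → 25/77
merge 50/231 + 52/231 → 34/77
merge 18/77 + 25/77 → 43/77
merge 34/77 + 43/77 → 1
L = 9/77 + 52/231 + 25/77 + 34/77 + 43/77 + 1 = 8/3 ≈ 2.667 bits/symbol.

2.667 bits/symbol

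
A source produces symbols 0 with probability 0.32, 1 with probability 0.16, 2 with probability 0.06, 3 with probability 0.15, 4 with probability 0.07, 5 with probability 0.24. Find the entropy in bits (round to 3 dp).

2.366 bits

H = −Σ pᵢ log₂ pᵢ.
−0.32·log₂(0.32) = 0.5260
−0.16·log₂(0.16) = 0.4230
−0.06·log₂(0.06) = 0.2435
−0.15·log₂(0.15) = 0.4105
−0.07·log₂(0.07) = 0.2686
−0.24·log₂(0.24) = 0.4941
Sum ≈ 2.3658 → 2.366 bits.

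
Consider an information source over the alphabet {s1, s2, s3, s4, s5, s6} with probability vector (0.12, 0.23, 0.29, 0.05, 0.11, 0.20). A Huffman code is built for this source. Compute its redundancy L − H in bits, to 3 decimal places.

Entropy H = −Σ p log₂ p ≈ 2.4034 bits.
Huffman merges: 1/20+11/100→4/25; 3/25+4/25→7/25; 1/5+23/100→43/100; 7/25+29/100→57/100; 43/100+57/100→1. L = 61/25 ≈ 2.4400.
L − H = 2.4400 − 2.4034 = 0.037 bits.

0.037 bits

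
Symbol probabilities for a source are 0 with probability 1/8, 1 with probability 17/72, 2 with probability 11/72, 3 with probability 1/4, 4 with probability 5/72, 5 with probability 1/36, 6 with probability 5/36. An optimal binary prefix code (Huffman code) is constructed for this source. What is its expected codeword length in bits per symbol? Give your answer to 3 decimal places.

Repeatedly combine the two least-probable nodes; the expected code length is the sum of the merged weights.
merge 1/36 + 5/72 → 7/72
merge 7/72 + 1/8 → 2/9
merge 5/36 + 11/72 → 7/24
merge 2/9 + 17/72 → 11/24
merge 1/4 + 7/24 → 13/24
merge 11/24 + 13/24 → 1
L = 7/72 + 2/9 + 7/24 + 11/24 + 13/24 + 1 = 47/18 ≈ 2.611 bits/symbol.

2.611 bits/symbol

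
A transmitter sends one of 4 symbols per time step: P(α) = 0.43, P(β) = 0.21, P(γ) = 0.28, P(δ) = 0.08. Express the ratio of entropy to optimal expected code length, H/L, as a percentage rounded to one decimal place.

Entropy H = −Σ p log₂ p ≈ 1.8021 bits.
Huffman merges: 2/25+21/100→29/100; 7/25+29/100→57/100; 43/100+57/100→1. L = 93/50 ≈ 1.8600.
Efficiency = H/L = 1.8021/1.8600 = 96.9%.

96.9%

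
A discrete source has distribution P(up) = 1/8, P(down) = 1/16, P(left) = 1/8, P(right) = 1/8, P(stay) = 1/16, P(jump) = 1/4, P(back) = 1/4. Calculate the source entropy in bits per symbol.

2.625 bits

Each probability is a power of 1/2, so log₂(1/p) is an integer.
H = Σ p·log₂(1/p) = 1/8·3 + 1/16·4 + 1/8·3 + 1/8·3 + 1/16·4 + 1/4·2 + 1/4·2 = 2.625 bits.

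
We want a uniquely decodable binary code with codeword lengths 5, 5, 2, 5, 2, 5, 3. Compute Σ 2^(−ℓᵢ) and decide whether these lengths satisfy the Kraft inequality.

0.75; yes

With common denominator 2^5 = 32: Σ 2^(−ℓᵢ) = 1/32 + 1/32 + 8/32 + 1/32 + 8/32 + 1/32 + 4/32 = 24/32 = 0.75.
Kraft's inequality requires Σ ≤ 1; here Σ = 0.75 ≤ 1, so such a prefix code exists.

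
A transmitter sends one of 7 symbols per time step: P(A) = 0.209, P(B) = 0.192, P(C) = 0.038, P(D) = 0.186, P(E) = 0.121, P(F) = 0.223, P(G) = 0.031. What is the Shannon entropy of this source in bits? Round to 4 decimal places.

H = −Σ pᵢ log₂ pᵢ.
−0.209·log₂(0.209) = 0.4720
−0.192·log₂(0.192) = 0.4571
−0.038·log₂(0.038) = 0.1793
−0.186·log₂(0.186) = 0.4514
−0.121·log₂(0.121) = 0.3687
−0.223·log₂(0.223) = 0.4828
−0.031·log₂(0.031) = 0.1554
Sum ≈ 2.5666 → 2.5666 bits.

2.5666 bits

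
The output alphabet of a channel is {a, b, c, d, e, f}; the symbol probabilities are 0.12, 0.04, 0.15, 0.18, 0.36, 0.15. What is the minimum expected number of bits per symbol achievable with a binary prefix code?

Repeatedly combine the two least-probable nodes; the expected code length is the sum of the merged weights.
merge 1/25 + 3/25 → 4/25
merge 3/20 + 3/20 → 3/10
merge 4/25 + 9/50 → 17/50
merge 3/10 + 17/50 → 16/25
merge 9/25 + 16/25 → 1
L = 4/25 + 3/10 + 17/50 + 16/25 + 1 = 61/25 = 2.44 bits/symbol.

2.44 bits/symbol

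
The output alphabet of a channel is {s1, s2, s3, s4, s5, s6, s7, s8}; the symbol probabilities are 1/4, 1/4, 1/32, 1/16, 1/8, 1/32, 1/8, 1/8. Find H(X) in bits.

2.6875 bits

Each probability is a power of 1/2, so log₂(1/p) is an integer.
H = Σ p·log₂(1/p) = 1/4·2 + 1/4·2 + 1/32·5 + 1/16·4 + 1/8·3 + 1/32·5 + 1/8·3 + 1/8·3 = 2.6875 bits.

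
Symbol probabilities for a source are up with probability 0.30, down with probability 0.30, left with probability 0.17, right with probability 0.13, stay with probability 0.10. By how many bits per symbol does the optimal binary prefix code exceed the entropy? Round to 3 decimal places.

Entropy H = −Σ p log₂ p ≈ 2.1916 bits.
Huffman merges: 1/10+13/100→23/100; 17/100+23/100→2/5; 3/10+3/10→3/5; 2/5+3/5→1. L = 223/100 ≈ 2.2300.
L − H = 2.2300 − 2.1916 = 0.038 bits.

0.038 bits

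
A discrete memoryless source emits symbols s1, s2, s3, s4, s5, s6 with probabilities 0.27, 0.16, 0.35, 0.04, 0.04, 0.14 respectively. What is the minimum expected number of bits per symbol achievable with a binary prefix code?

2.3 bits/symbol

Repeatedly combine the two least-probable nodes; the expected code length is the sum of the merged weights.
merge 1/25 + 1/25 → 2/25
merge 2/25 + 7/50 → 11/50
merge 4/25 + 11/50 → 19/50
merge 27/100 + 7/20 → 31/50
merge 19/50 + 31/50 → 1
L = 2/25 + 11/50 + 19/50 + 31/50 + 1 = 23/10 = 2.3 bits/symbol.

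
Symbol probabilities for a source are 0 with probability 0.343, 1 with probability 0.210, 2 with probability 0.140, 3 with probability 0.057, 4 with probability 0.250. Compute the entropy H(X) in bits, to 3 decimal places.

H = −Σ pᵢ log₂ pᵢ.
−0.343·log₂(0.343) = 0.5295
−0.210·log₂(0.210) = 0.4728
−0.140·log₂(0.140) = 0.3971
−0.057·log₂(0.057) = 0.2356
−0.250·log₂(0.250) = 0.5000
Sum ≈ 2.1350 → 2.135 bits.

2.135 bits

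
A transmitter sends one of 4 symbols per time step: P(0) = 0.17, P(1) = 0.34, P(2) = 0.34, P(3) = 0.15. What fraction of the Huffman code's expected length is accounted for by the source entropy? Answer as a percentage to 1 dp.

96.1%

Entropy H = −Σ p log₂ p ≈ 1.9035 bits.
Huffman merges: 3/20+17/100→8/25; 8/25+17/50→33/50; 17/50+33/50→1. L = 99/50 ≈ 1.9800.
Efficiency = H/L = 1.9035/1.9800 = 96.1%.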